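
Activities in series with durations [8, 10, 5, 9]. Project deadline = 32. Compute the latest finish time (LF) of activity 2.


LF(activity 2) = deadline - sum of successor durations
Successors: activities 3 through 4 with durations [5, 9]
Sum of successor durations = 14
LF = 32 - 14 = 18

18


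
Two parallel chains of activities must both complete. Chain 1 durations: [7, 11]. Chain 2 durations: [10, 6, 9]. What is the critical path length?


Path A total = 7 + 11 = 18
Path B total = 10 + 6 + 9 = 25
Critical path = longest path = max(18, 25) = 25

25


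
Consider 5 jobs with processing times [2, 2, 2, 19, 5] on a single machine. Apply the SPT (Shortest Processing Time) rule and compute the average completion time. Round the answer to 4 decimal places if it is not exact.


Sort jobs by processing time (SPT order): [2, 2, 2, 5, 19]
Compute completion times sequentially:
  Job 1: processing = 2, completes at 2
  Job 2: processing = 2, completes at 4
  Job 3: processing = 2, completes at 6
  Job 4: processing = 5, completes at 11
  Job 5: processing = 19, completes at 30
Sum of completion times = 53
Average completion time = 53/5 = 10.6

10.6


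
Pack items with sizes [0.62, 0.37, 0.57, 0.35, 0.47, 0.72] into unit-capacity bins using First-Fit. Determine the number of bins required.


Place items sequentially using First-Fit:
  Item 0.62 -> new Bin 1
  Item 0.37 -> Bin 1 (now 0.99)
  Item 0.57 -> new Bin 2
  Item 0.35 -> Bin 2 (now 0.92)
  Item 0.47 -> new Bin 3
  Item 0.72 -> new Bin 4
Total bins used = 4

4


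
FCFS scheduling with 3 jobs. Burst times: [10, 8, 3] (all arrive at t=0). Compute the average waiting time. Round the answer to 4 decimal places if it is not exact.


FCFS order (as given): [10, 8, 3]
Waiting times:
  Job 1: wait = 0
  Job 2: wait = 10
  Job 3: wait = 18
Sum of waiting times = 28
Average waiting time = 28/3 = 9.3333

9.3333


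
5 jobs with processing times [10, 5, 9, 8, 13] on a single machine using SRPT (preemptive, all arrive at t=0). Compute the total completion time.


Since all jobs arrive at t=0, SRPT equals SPT ordering.
SPT order: [5, 8, 9, 10, 13]
Completion times:
  Job 1: p=5, C=5
  Job 2: p=8, C=13
  Job 3: p=9, C=22
  Job 4: p=10, C=32
  Job 5: p=13, C=45
Total completion time = 5 + 13 + 22 + 32 + 45 = 117

117


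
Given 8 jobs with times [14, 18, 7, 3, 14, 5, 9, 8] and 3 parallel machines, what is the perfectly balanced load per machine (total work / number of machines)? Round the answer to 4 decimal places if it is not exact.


Total processing time = 14 + 18 + 7 + 3 + 14 + 5 + 9 + 8 = 78
Number of machines = 3
Ideal balanced load = 78 / 3 = 26.0

26.0


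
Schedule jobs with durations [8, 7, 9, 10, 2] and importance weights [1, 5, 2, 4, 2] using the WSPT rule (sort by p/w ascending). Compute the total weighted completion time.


Compute p/w ratios and sort ascending (WSPT): [(2, 2), (7, 5), (10, 4), (9, 2), (8, 1)]
Compute weighted completion times:
  Job (p=2,w=2): C=2, w*C=2*2=4
  Job (p=7,w=5): C=9, w*C=5*9=45
  Job (p=10,w=4): C=19, w*C=4*19=76
  Job (p=9,w=2): C=28, w*C=2*28=56
  Job (p=8,w=1): C=36, w*C=1*36=36
Total weighted completion time = 217

217


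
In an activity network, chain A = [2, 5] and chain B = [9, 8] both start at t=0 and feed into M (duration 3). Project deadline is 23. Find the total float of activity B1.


Forward pass: ES(B1) = sum of predecessors on chain B = 0
EF = ES + duration = 0 + 9 = 9
Backward pass: LF(M) = deadline = 23; LS(M) = 23 - 3 = 20
LF(B1) = LS(M) - sum(successors on chain B) = 20 - 8 = 12
LS = LF - duration = 12 - 9 = 3
Total float = LS - ES = 3 - 0 = 3

3


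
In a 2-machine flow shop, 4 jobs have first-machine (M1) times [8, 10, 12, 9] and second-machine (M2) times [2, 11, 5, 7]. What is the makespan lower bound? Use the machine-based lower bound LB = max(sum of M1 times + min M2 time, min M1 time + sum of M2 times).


LB1 = sum(M1 times) + min(M2 times) = 39 + 2 = 41
LB2 = min(M1 times) + sum(M2 times) = 8 + 25 = 33
Lower bound = max(LB1, LB2) = max(41, 33) = 41

41


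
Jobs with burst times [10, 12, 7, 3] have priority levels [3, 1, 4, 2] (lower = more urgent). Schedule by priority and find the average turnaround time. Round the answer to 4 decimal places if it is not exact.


Sort by priority (ascending = highest first):
Order: [(1, 12), (2, 3), (3, 10), (4, 7)]
Completion times:
  Priority 1, burst=12, C=12
  Priority 2, burst=3, C=15
  Priority 3, burst=10, C=25
  Priority 4, burst=7, C=32
Average turnaround = 84/4 = 21.0

21.0


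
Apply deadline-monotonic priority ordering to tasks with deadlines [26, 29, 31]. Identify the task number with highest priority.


Sort tasks by relative deadline (ascending):
  Task 1: deadline = 26
  Task 2: deadline = 29
  Task 3: deadline = 31
Priority order (highest first): [1, 2, 3]
Highest priority task = 1

1


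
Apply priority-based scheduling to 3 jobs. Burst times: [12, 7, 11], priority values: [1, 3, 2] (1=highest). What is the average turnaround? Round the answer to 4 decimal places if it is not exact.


Sort by priority (ascending = highest first):
Order: [(1, 12), (2, 11), (3, 7)]
Completion times:
  Priority 1, burst=12, C=12
  Priority 2, burst=11, C=23
  Priority 3, burst=7, C=30
Average turnaround = 65/3 = 21.6667

21.6667


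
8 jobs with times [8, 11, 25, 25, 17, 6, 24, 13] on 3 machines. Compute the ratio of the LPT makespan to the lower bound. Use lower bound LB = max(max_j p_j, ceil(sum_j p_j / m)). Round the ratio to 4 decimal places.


LPT order: [25, 25, 24, 17, 13, 11, 8, 6]
Machine loads after assignment: [44, 44, 41]
LPT makespan = 44
Lower bound = max(max_job, ceil(total/3)) = max(25, 43) = 43
Ratio = 44 / 43 = 1.0233

1.0233


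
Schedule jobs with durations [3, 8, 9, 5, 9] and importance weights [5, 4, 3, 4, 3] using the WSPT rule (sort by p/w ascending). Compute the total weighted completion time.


Compute p/w ratios and sort ascending (WSPT): [(3, 5), (5, 4), (8, 4), (9, 3), (9, 3)]
Compute weighted completion times:
  Job (p=3,w=5): C=3, w*C=5*3=15
  Job (p=5,w=4): C=8, w*C=4*8=32
  Job (p=8,w=4): C=16, w*C=4*16=64
  Job (p=9,w=3): C=25, w*C=3*25=75
  Job (p=9,w=3): C=34, w*C=3*34=102
Total weighted completion time = 288

288


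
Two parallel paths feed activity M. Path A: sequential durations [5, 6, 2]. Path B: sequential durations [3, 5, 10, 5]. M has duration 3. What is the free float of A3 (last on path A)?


ES(A3) = sum of predecessors on chain A = 11
EF(A3) = ES + duration = 11 + 2 = 13
Successor of A3 is M. ES(M) = max(sum(A), sum(B)) = max(13, 23) = 23
Free float = ES(successor) - EF(current) = 23 - 13 = 10

10


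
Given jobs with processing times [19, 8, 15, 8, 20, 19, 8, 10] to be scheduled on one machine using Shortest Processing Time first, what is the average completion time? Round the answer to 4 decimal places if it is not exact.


Sort jobs by processing time (SPT order): [8, 8, 8, 10, 15, 19, 19, 20]
Compute completion times sequentially:
  Job 1: processing = 8, completes at 8
  Job 2: processing = 8, completes at 16
  Job 3: processing = 8, completes at 24
  Job 4: processing = 10, completes at 34
  Job 5: processing = 15, completes at 49
  Job 6: processing = 19, completes at 68
  Job 7: processing = 19, completes at 87
  Job 8: processing = 20, completes at 107
Sum of completion times = 393
Average completion time = 393/8 = 49.125

49.125


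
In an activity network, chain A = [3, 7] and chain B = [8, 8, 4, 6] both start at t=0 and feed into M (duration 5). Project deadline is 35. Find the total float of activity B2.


Forward pass: ES(B2) = sum of predecessors on chain B = 8
EF = ES + duration = 8 + 8 = 16
Backward pass: LF(M) = deadline = 35; LS(M) = 35 - 5 = 30
LF(B2) = LS(M) - sum(successors on chain B) = 30 - 10 = 20
LS = LF - duration = 20 - 8 = 12
Total float = LS - ES = 12 - 8 = 4

4


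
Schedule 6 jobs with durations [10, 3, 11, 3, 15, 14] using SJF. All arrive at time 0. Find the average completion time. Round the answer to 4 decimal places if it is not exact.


SJF order (ascending): [3, 3, 10, 11, 14, 15]
Completion times:
  Job 1: burst=3, C=3
  Job 2: burst=3, C=6
  Job 3: burst=10, C=16
  Job 4: burst=11, C=27
  Job 5: burst=14, C=41
  Job 6: burst=15, C=56
Average completion = 149/6 = 24.8333

24.8333


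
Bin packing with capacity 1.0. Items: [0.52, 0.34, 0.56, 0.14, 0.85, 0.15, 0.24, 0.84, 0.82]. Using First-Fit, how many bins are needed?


Place items sequentially using First-Fit:
  Item 0.52 -> new Bin 1
  Item 0.34 -> Bin 1 (now 0.86)
  Item 0.56 -> new Bin 2
  Item 0.14 -> Bin 1 (now 1.0)
  Item 0.85 -> new Bin 3
  Item 0.15 -> Bin 2 (now 0.71)
  Item 0.24 -> Bin 2 (now 0.95)
  Item 0.84 -> new Bin 4
  Item 0.82 -> new Bin 5
Total bins used = 5

5


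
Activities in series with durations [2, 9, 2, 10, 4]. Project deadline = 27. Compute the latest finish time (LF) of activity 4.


LF(activity 4) = deadline - sum of successor durations
Successors: activities 5 through 5 with durations [4]
Sum of successor durations = 4
LF = 27 - 4 = 23

23


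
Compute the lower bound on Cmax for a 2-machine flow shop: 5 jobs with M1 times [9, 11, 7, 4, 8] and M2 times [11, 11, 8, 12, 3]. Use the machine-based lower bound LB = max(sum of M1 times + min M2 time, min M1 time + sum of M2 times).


LB1 = sum(M1 times) + min(M2 times) = 39 + 3 = 42
LB2 = min(M1 times) + sum(M2 times) = 4 + 45 = 49
Lower bound = max(LB1, LB2) = max(42, 49) = 49

49


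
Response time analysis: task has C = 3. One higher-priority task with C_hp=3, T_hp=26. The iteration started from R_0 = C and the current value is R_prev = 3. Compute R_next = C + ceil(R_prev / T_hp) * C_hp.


R_next = C + ceil(R_prev / T_hp) * C_hp
ceil(3 / 26) = ceil(0.1154) = 1
Interference = 1 * 3 = 3
R_next = 3 + 3 = 6

6


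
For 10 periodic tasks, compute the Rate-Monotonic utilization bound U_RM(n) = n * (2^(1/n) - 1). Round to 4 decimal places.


Compute 2^(1/10) = 1.0717734625
Subtract 1: 1.0717734625 - 1 = 0.0717734625
Multiply by n: 10 * 0.0717734625 = 0.7177346250
Round to 4 dp: 0.7177

0.7177


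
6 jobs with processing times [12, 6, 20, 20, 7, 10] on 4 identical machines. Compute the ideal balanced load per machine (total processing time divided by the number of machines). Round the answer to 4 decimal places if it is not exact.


Total processing time = 12 + 6 + 20 + 20 + 7 + 10 = 75
Number of machines = 4
Ideal balanced load = 75 / 4 = 18.75

18.75


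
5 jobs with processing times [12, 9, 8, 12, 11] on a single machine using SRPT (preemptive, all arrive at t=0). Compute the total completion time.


Since all jobs arrive at t=0, SRPT equals SPT ordering.
SPT order: [8, 9, 11, 12, 12]
Completion times:
  Job 1: p=8, C=8
  Job 2: p=9, C=17
  Job 3: p=11, C=28
  Job 4: p=12, C=40
  Job 5: p=12, C=52
Total completion time = 8 + 17 + 28 + 40 + 52 = 145

145


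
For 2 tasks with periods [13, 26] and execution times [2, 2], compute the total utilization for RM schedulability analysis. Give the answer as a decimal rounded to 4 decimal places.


Compute individual utilizations (exact fractions):
  Task 1: C/T = 2/13 (approx. 0.1538)
  Task 2: C/T = 2/26 = 1/13 (approx. 0.0769)
Total utilization U = 2/13 + 1/13 = 3/13
Rounded to 4 decimal places: U = 0.2308
RM (Liu & Layland) bound for 2 tasks = 0.828427; compare with U = 3/13 (approx. 0.230769)
U <= bound, so schedulable by RM sufficient condition.

0.2308


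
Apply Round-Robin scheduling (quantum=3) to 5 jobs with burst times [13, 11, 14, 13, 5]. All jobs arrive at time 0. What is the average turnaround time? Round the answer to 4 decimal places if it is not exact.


Time quantum = 3
Execution trace:
  J1 runs 3 units, time = 3
  J2 runs 3 units, time = 6
  J3 runs 3 units, time = 9
  J4 runs 3 units, time = 12
  J5 runs 3 units, time = 15
  J1 runs 3 units, time = 18
  J2 runs 3 units, time = 21
  J3 runs 3 units, time = 24
  J4 runs 3 units, time = 27
  J5 runs 2 units, time = 29
  J1 runs 3 units, time = 32
  J2 runs 3 units, time = 35
  J3 runs 3 units, time = 38
  J4 runs 3 units, time = 41
  J1 runs 3 units, time = 44
  J2 runs 2 units, time = 46
  J3 runs 3 units, time = 49
  J4 runs 3 units, time = 52
  J1 runs 1 units, time = 53
  J3 runs 2 units, time = 55
  J4 runs 1 units, time = 56
Finish times: [53, 46, 55, 56, 29]
Average turnaround = 239/5 = 47.8

47.8


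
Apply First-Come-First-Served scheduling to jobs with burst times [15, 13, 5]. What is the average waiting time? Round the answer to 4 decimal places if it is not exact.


FCFS order (as given): [15, 13, 5]
Waiting times:
  Job 1: wait = 0
  Job 2: wait = 15
  Job 3: wait = 28
Sum of waiting times = 43
Average waiting time = 43/3 = 14.3333

14.3333


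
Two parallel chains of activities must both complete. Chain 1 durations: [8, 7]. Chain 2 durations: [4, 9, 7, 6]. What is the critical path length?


Path A total = 8 + 7 = 15
Path B total = 4 + 9 + 7 + 6 = 26
Critical path = longest path = max(15, 26) = 26

26


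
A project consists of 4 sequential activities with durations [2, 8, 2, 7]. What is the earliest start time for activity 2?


Activity 2 starts after activities 1 through 1 complete.
Predecessor durations: [2]
ES = 2 = 2

2


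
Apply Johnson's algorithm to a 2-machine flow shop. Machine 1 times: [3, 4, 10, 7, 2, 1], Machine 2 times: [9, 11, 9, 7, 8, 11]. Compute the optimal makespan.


Apply Johnson's rule:
  Group 1 (a <= b): [(6, 1, 11), (5, 2, 8), (1, 3, 9), (2, 4, 11), (4, 7, 7)]
  Group 2 (a > b): [(3, 10, 9)]
Optimal job order: [6, 5, 1, 2, 4, 3]
Schedule:
  Job 6: M1 done at 1, M2 done at 12
  Job 5: M1 done at 3, M2 done at 20
  Job 1: M1 done at 6, M2 done at 29
  Job 2: M1 done at 10, M2 done at 40
  Job 4: M1 done at 17, M2 done at 47
  Job 3: M1 done at 27, M2 done at 56
Makespan = 56

56


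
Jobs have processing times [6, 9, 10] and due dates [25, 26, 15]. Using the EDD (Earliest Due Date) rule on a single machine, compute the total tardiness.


Sort by due date (EDD order): [(10, 15), (6, 25), (9, 26)]
Compute completion times and tardiness:
  Job 1: p=10, d=15, C=10, tardiness=max(0,10-15)=0
  Job 2: p=6, d=25, C=16, tardiness=max(0,16-25)=0
  Job 3: p=9, d=26, C=25, tardiness=max(0,25-26)=0
Total tardiness = 0

0


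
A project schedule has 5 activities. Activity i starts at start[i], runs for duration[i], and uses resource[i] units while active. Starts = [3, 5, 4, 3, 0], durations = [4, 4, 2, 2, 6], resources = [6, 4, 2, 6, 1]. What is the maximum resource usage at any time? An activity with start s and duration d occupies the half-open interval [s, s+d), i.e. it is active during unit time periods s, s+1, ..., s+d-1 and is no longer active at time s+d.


Each activity i is active on [start_i, start_i + duration_i).
Compute total resource usage per time slot:
  t=0: active resources = [1], total = 1
  t=1: active resources = [1], total = 1
  t=2: active resources = [1], total = 1
  t=3: active resources = [6, 6, 1], total = 13
  t=4: active resources = [6, 2, 6, 1], total = 15
  t=5: active resources = [6, 4, 2, 1], total = 13
  t=6: active resources = [6, 4], total = 10
  t=7: active resources = [4], total = 4
  t=8: active resources = [4], total = 4
Peak resource demand = 15

15


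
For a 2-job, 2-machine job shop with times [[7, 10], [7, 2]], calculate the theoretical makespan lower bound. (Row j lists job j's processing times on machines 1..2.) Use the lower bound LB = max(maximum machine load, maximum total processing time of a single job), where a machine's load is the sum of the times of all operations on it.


Machine loads:
  Machine 1: 7 + 7 = 14
  Machine 2: 10 + 2 = 12
Max machine load = 14
Job totals:
  Job 1: 17
  Job 2: 9
Max job total = 17
Lower bound = max(14, 17) = 17

17


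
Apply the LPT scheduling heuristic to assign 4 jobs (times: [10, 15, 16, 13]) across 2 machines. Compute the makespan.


Sort jobs in decreasing order (LPT): [16, 15, 13, 10]
Assign each job to the least loaded machine:
  Machine 1: jobs [16, 10], load = 26
  Machine 2: jobs [15, 13], load = 28
Makespan = max load = 28

28


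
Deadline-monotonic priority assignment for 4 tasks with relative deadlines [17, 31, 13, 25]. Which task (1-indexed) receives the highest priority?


Sort tasks by relative deadline (ascending):
  Task 3: deadline = 13
  Task 1: deadline = 17
  Task 4: deadline = 25
  Task 2: deadline = 31
Priority order (highest first): [3, 1, 4, 2]
Highest priority task = 3

3


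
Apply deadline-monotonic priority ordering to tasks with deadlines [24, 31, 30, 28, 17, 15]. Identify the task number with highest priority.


Sort tasks by relative deadline (ascending):
  Task 6: deadline = 15
  Task 5: deadline = 17
  Task 1: deadline = 24
  Task 4: deadline = 28
  Task 3: deadline = 30
  Task 2: deadline = 31
Priority order (highest first): [6, 5, 1, 4, 3, 2]
Highest priority task = 6

6


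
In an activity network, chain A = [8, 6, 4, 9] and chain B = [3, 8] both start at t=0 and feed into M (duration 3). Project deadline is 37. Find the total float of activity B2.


Forward pass: ES(B2) = sum of predecessors on chain B = 3
EF = ES + duration = 3 + 8 = 11
Backward pass: LF(M) = deadline = 37; LS(M) = 37 - 3 = 34
LF(B2) = LS(M) - sum(successors on chain B) = 34 - 0 = 34
LS = LF - duration = 34 - 8 = 26
Total float = LS - ES = 26 - 3 = 23

23


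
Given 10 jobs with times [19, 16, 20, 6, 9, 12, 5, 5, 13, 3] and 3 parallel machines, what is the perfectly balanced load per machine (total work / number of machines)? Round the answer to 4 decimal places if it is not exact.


Total processing time = 19 + 16 + 20 + 6 + 9 + 12 + 5 + 5 + 13 + 3 = 108
Number of machines = 3
Ideal balanced load = 108 / 3 = 36.0

36.0


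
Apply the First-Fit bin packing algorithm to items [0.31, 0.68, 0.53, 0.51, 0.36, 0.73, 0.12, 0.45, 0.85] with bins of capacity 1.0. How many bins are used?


Place items sequentially using First-Fit:
  Item 0.31 -> new Bin 1
  Item 0.68 -> Bin 1 (now 0.99)
  Item 0.53 -> new Bin 2
  Item 0.51 -> new Bin 3
  Item 0.36 -> Bin 2 (now 0.89)
  Item 0.73 -> new Bin 4
  Item 0.12 -> Bin 3 (now 0.63)
  Item 0.45 -> new Bin 5
  Item 0.85 -> new Bin 6
Total bins used = 6

6


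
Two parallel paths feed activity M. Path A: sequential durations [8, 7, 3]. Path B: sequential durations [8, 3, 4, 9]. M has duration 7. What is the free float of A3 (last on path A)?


ES(A3) = sum of predecessors on chain A = 15
EF(A3) = ES + duration = 15 + 3 = 18
Successor of A3 is M. ES(M) = max(sum(A), sum(B)) = max(18, 24) = 24
Free float = ES(successor) - EF(current) = 24 - 18 = 6

6


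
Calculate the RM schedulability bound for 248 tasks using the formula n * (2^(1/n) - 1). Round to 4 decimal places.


Compute 2^(1/248) = 1.0027988578
Subtract 1: 1.0027988578 - 1 = 0.0027988578
Multiply by n: 248 * 0.0027988578 = 0.6941167344
Round to 4 dp: 0.6941

0.6941


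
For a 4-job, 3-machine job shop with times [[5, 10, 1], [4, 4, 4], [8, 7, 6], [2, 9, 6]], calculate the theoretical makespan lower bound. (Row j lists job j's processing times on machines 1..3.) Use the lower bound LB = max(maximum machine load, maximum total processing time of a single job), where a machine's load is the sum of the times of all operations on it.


Machine loads:
  Machine 1: 5 + 4 + 8 + 2 = 19
  Machine 2: 10 + 4 + 7 + 9 = 30
  Machine 3: 1 + 4 + 6 + 6 = 17
Max machine load = 30
Job totals:
  Job 1: 16
  Job 2: 12
  Job 3: 21
  Job 4: 17
Max job total = 21
Lower bound = max(30, 21) = 30

30


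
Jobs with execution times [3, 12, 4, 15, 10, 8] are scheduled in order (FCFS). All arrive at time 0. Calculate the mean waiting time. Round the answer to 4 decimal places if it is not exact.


FCFS order (as given): [3, 12, 4, 15, 10, 8]
Waiting times:
  Job 1: wait = 0
  Job 2: wait = 3
  Job 3: wait = 15
  Job 4: wait = 19
  Job 5: wait = 34
  Job 6: wait = 44
Sum of waiting times = 115
Average waiting time = 115/6 = 19.1667

19.1667


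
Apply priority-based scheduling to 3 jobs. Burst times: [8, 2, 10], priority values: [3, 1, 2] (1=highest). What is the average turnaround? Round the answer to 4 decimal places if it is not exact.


Sort by priority (ascending = highest first):
Order: [(1, 2), (2, 10), (3, 8)]
Completion times:
  Priority 1, burst=2, C=2
  Priority 2, burst=10, C=12
  Priority 3, burst=8, C=20
Average turnaround = 34/3 = 11.3333

11.3333


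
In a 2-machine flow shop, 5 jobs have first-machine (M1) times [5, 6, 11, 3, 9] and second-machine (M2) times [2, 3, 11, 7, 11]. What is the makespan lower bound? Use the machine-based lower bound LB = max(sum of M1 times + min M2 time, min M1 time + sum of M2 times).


LB1 = sum(M1 times) + min(M2 times) = 34 + 2 = 36
LB2 = min(M1 times) + sum(M2 times) = 3 + 34 = 37
Lower bound = max(LB1, LB2) = max(36, 37) = 37

37


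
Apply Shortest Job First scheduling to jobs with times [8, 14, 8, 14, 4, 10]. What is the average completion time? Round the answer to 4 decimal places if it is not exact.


SJF order (ascending): [4, 8, 8, 10, 14, 14]
Completion times:
  Job 1: burst=4, C=4
  Job 2: burst=8, C=12
  Job 3: burst=8, C=20
  Job 4: burst=10, C=30
  Job 5: burst=14, C=44
  Job 6: burst=14, C=58
Average completion = 168/6 = 28.0

28.0


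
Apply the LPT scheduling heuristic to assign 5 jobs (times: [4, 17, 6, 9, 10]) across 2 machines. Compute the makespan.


Sort jobs in decreasing order (LPT): [17, 10, 9, 6, 4]
Assign each job to the least loaded machine:
  Machine 1: jobs [17, 6], load = 23
  Machine 2: jobs [10, 9, 4], load = 23
Makespan = max load = 23

23


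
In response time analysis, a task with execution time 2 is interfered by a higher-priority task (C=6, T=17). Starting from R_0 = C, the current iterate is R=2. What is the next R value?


R_next = C + ceil(R_prev / T_hp) * C_hp
ceil(2 / 17) = ceil(0.1176) = 1
Interference = 1 * 6 = 6
R_next = 2 + 6 = 8

8


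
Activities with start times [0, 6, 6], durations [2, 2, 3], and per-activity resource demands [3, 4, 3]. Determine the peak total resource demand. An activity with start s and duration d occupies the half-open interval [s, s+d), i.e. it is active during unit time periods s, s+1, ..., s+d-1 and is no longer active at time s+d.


Each activity i is active on [start_i, start_i + duration_i).
Compute total resource usage per time slot:
  t=0: active resources = [3], total = 3
  t=1: active resources = [3], total = 3
  t=2: active resources = [], total = 0
  t=3: active resources = [], total = 0
  t=4: active resources = [], total = 0
  t=5: active resources = [], total = 0
  t=6: active resources = [4, 3], total = 7
  t=7: active resources = [4, 3], total = 7
  t=8: active resources = [3], total = 3
Peak resource demand = 7

7


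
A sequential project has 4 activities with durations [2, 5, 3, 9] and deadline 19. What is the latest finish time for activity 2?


LF(activity 2) = deadline - sum of successor durations
Successors: activities 3 through 4 with durations [3, 9]
Sum of successor durations = 12
LF = 19 - 12 = 7

7


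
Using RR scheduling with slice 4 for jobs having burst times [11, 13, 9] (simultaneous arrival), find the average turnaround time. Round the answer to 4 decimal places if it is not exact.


Time quantum = 4
Execution trace:
  J1 runs 4 units, time = 4
  J2 runs 4 units, time = 8
  J3 runs 4 units, time = 12
  J1 runs 4 units, time = 16
  J2 runs 4 units, time = 20
  J3 runs 4 units, time = 24
  J1 runs 3 units, time = 27
  J2 runs 4 units, time = 31
  J3 runs 1 units, time = 32
  J2 runs 1 units, time = 33
Finish times: [27, 33, 32]
Average turnaround = 92/3 = 30.6667

30.6667


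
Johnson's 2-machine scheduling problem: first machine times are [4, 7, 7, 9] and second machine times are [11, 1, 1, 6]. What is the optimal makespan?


Apply Johnson's rule:
  Group 1 (a <= b): [(1, 4, 11)]
  Group 2 (a > b): [(4, 9, 6), (2, 7, 1), (3, 7, 1)]
Optimal job order: [1, 4, 2, 3]
Schedule:
  Job 1: M1 done at 4, M2 done at 15
  Job 4: M1 done at 13, M2 done at 21
  Job 2: M1 done at 20, M2 done at 22
  Job 3: M1 done at 27, M2 done at 28
Makespan = 28

28


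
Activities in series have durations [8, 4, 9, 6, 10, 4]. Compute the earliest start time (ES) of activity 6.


Activity 6 starts after activities 1 through 5 complete.
Predecessor durations: [8, 4, 9, 6, 10]
ES = 8 + 4 + 9 + 6 + 10 = 37

37


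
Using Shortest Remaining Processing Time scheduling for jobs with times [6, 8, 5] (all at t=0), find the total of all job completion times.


Since all jobs arrive at t=0, SRPT equals SPT ordering.
SPT order: [5, 6, 8]
Completion times:
  Job 1: p=5, C=5
  Job 2: p=6, C=11
  Job 3: p=8, C=19
Total completion time = 5 + 11 + 19 = 35

35


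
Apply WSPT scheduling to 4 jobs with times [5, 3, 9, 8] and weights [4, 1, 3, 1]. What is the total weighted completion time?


Compute p/w ratios and sort ascending (WSPT): [(5, 4), (3, 1), (9, 3), (8, 1)]
Compute weighted completion times:
  Job (p=5,w=4): C=5, w*C=4*5=20
  Job (p=3,w=1): C=8, w*C=1*8=8
  Job (p=9,w=3): C=17, w*C=3*17=51
  Job (p=8,w=1): C=25, w*C=1*25=25
Total weighted completion time = 104

104


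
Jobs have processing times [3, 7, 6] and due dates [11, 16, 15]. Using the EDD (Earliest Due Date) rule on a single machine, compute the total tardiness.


Sort by due date (EDD order): [(3, 11), (6, 15), (7, 16)]
Compute completion times and tardiness:
  Job 1: p=3, d=11, C=3, tardiness=max(0,3-11)=0
  Job 2: p=6, d=15, C=9, tardiness=max(0,9-15)=0
  Job 3: p=7, d=16, C=16, tardiness=max(0,16-16)=0
Total tardiness = 0

0


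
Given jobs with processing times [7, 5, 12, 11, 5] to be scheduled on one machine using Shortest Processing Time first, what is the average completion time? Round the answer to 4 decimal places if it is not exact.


Sort jobs by processing time (SPT order): [5, 5, 7, 11, 12]
Compute completion times sequentially:
  Job 1: processing = 5, completes at 5
  Job 2: processing = 5, completes at 10
  Job 3: processing = 7, completes at 17
  Job 4: processing = 11, completes at 28
  Job 5: processing = 12, completes at 40
Sum of completion times = 100
Average completion time = 100/5 = 20.0

20.0


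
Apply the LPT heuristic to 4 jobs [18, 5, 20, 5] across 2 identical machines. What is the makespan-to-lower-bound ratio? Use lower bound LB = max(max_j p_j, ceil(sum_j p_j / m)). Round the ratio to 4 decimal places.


LPT order: [20, 18, 5, 5]
Machine loads after assignment: [25, 23]
LPT makespan = 25
Lower bound = max(max_job, ceil(total/2)) = max(20, 24) = 24
Ratio = 25 / 24 = 1.0417

1.0417


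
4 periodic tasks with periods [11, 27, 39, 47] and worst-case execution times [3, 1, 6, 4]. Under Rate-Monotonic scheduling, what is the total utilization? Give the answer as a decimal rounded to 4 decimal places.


Compute individual utilizations (exact fractions):
  Task 1: C/T = 3/11 (approx. 0.2727)
  Task 2: C/T = 1/27 (approx. 0.037)
  Task 3: C/T = 6/39 = 2/13 (approx. 0.1538)
  Task 4: C/T = 4/47 (approx. 0.0851)
Total utilization U = 3/11 + 1/27 + 2/13 + 4/47 = 99574/181467
Rounded to 4 decimal places: U = 0.5487
RM (Liu & Layland) bound for 4 tasks = 0.756828; compare with U = 99574/181467 (approx. 0.548717)
U <= bound, so schedulable by RM sufficient condition.

0.5487


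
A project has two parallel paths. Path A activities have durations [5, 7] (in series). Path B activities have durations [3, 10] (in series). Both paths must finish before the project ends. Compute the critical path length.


Path A total = 5 + 7 = 12
Path B total = 3 + 10 = 13
Critical path = longest path = max(12, 13) = 13

13


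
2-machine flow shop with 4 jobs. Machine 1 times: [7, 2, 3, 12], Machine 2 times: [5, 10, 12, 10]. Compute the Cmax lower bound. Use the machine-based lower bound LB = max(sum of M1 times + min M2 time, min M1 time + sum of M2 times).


LB1 = sum(M1 times) + min(M2 times) = 24 + 5 = 29
LB2 = min(M1 times) + sum(M2 times) = 2 + 37 = 39
Lower bound = max(LB1, LB2) = max(29, 39) = 39

39


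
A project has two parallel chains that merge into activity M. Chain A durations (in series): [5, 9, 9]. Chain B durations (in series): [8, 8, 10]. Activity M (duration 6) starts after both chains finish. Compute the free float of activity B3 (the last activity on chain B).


ES(B3) = sum of predecessors on chain B = 16
EF(B3) = ES + duration = 16 + 10 = 26
Successor of B3 is M. ES(M) = max(sum(A), sum(B)) = max(23, 26) = 26
Free float = ES(successor) - EF(current) = 26 - 26 = 0

0


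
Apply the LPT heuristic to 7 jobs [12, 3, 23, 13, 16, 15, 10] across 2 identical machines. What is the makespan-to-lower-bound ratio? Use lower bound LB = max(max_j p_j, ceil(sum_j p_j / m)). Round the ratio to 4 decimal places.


LPT order: [23, 16, 15, 13, 12, 10, 3]
Machine loads after assignment: [46, 46]
LPT makespan = 46
Lower bound = max(max_job, ceil(total/2)) = max(23, 46) = 46
Ratio = 46 / 46 = 1.0

1.0


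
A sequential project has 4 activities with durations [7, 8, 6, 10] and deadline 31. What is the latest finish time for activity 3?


LF(activity 3) = deadline - sum of successor durations
Successors: activities 4 through 4 with durations [10]
Sum of successor durations = 10
LF = 31 - 10 = 21

21


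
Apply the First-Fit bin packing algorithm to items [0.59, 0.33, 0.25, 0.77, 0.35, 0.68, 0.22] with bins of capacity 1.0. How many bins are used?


Place items sequentially using First-Fit:
  Item 0.59 -> new Bin 1
  Item 0.33 -> Bin 1 (now 0.92)
  Item 0.25 -> new Bin 2
  Item 0.77 -> new Bin 3
  Item 0.35 -> Bin 2 (now 0.6)
  Item 0.68 -> new Bin 4
  Item 0.22 -> Bin 2 (now 0.82)
Total bins used = 4

4


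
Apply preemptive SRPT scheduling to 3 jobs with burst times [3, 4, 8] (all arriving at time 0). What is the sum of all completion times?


Since all jobs arrive at t=0, SRPT equals SPT ordering.
SPT order: [3, 4, 8]
Completion times:
  Job 1: p=3, C=3
  Job 2: p=4, C=7
  Job 3: p=8, C=15
Total completion time = 3 + 7 + 15 = 25

25


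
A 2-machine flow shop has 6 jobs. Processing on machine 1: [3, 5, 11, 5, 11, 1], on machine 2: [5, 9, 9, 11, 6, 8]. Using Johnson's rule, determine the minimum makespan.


Apply Johnson's rule:
  Group 1 (a <= b): [(6, 1, 8), (1, 3, 5), (2, 5, 9), (4, 5, 11)]
  Group 2 (a > b): [(3, 11, 9), (5, 11, 6)]
Optimal job order: [6, 1, 2, 4, 3, 5]
Schedule:
  Job 6: M1 done at 1, M2 done at 9
  Job 1: M1 done at 4, M2 done at 14
  Job 2: M1 done at 9, M2 done at 23
  Job 4: M1 done at 14, M2 done at 34
  Job 3: M1 done at 25, M2 done at 43
  Job 5: M1 done at 36, M2 done at 49
Makespan = 49

49


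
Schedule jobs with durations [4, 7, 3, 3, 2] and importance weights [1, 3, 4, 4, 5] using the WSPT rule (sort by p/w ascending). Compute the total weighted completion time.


Compute p/w ratios and sort ascending (WSPT): [(2, 5), (3, 4), (3, 4), (7, 3), (4, 1)]
Compute weighted completion times:
  Job (p=2,w=5): C=2, w*C=5*2=10
  Job (p=3,w=4): C=5, w*C=4*5=20
  Job (p=3,w=4): C=8, w*C=4*8=32
  Job (p=7,w=3): C=15, w*C=3*15=45
  Job (p=4,w=1): C=19, w*C=1*19=19
Total weighted completion time = 126

126


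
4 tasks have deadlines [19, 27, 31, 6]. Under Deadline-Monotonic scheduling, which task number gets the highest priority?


Sort tasks by relative deadline (ascending):
  Task 4: deadline = 6
  Task 1: deadline = 19
  Task 2: deadline = 27
  Task 3: deadline = 31
Priority order (highest first): [4, 1, 2, 3]
Highest priority task = 4

4


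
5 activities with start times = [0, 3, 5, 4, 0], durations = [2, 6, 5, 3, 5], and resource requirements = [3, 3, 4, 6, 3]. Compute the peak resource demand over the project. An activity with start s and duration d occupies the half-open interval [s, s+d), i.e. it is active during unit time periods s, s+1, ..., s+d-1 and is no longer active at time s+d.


Each activity i is active on [start_i, start_i + duration_i).
Compute total resource usage per time slot:
  t=0: active resources = [3, 3], total = 6
  t=1: active resources = [3, 3], total = 6
  t=2: active resources = [3], total = 3
  t=3: active resources = [3, 3], total = 6
  t=4: active resources = [3, 6, 3], total = 12
  t=5: active resources = [3, 4, 6], total = 13
  t=6: active resources = [3, 4, 6], total = 13
  t=7: active resources = [3, 4], total = 7
  t=8: active resources = [3, 4], total = 7
  t=9: active resources = [4], total = 4
Peak resource demand = 13

13


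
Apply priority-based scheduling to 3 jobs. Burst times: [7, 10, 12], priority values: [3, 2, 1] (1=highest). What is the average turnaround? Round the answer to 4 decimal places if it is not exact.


Sort by priority (ascending = highest first):
Order: [(1, 12), (2, 10), (3, 7)]
Completion times:
  Priority 1, burst=12, C=12
  Priority 2, burst=10, C=22
  Priority 3, burst=7, C=29
Average turnaround = 63/3 = 21.0

21.0


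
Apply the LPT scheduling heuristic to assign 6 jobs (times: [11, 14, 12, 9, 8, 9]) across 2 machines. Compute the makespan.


Sort jobs in decreasing order (LPT): [14, 12, 11, 9, 9, 8]
Assign each job to the least loaded machine:
  Machine 1: jobs [14, 9, 9], load = 32
  Machine 2: jobs [12, 11, 8], load = 31
Makespan = max load = 32

32


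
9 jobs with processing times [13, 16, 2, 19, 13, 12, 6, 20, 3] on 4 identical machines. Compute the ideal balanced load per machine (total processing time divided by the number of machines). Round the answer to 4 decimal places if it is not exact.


Total processing time = 13 + 16 + 2 + 19 + 13 + 12 + 6 + 20 + 3 = 104
Number of machines = 4
Ideal balanced load = 104 / 4 = 26.0

26.0


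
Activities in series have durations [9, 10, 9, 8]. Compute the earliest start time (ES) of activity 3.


Activity 3 starts after activities 1 through 2 complete.
Predecessor durations: [9, 10]
ES = 9 + 10 = 19

19


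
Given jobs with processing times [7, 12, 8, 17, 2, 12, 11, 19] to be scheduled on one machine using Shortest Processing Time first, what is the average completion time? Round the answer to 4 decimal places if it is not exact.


Sort jobs by processing time (SPT order): [2, 7, 8, 11, 12, 12, 17, 19]
Compute completion times sequentially:
  Job 1: processing = 2, completes at 2
  Job 2: processing = 7, completes at 9
  Job 3: processing = 8, completes at 17
  Job 4: processing = 11, completes at 28
  Job 5: processing = 12, completes at 40
  Job 6: processing = 12, completes at 52
  Job 7: processing = 17, completes at 69
  Job 8: processing = 19, completes at 88
Sum of completion times = 305
Average completion time = 305/8 = 38.125

38.125


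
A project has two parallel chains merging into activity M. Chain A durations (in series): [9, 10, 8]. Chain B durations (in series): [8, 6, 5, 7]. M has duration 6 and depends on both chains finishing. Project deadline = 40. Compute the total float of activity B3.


Forward pass: ES(B3) = sum of predecessors on chain B = 14
EF = ES + duration = 14 + 5 = 19
Backward pass: LF(M) = deadline = 40; LS(M) = 40 - 6 = 34
LF(B3) = LS(M) - sum(successors on chain B) = 34 - 7 = 27
LS = LF - duration = 27 - 5 = 22
Total float = LS - ES = 22 - 14 = 8

8


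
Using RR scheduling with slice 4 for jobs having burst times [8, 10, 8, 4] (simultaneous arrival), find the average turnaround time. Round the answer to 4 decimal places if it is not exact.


Time quantum = 4
Execution trace:
  J1 runs 4 units, time = 4
  J2 runs 4 units, time = 8
  J3 runs 4 units, time = 12
  J4 runs 4 units, time = 16
  J1 runs 4 units, time = 20
  J2 runs 4 units, time = 24
  J3 runs 4 units, time = 28
  J2 runs 2 units, time = 30
Finish times: [20, 30, 28, 16]
Average turnaround = 94/4 = 23.5

23.5


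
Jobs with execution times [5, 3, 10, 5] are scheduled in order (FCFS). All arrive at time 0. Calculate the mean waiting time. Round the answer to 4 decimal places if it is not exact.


FCFS order (as given): [5, 3, 10, 5]
Waiting times:
  Job 1: wait = 0
  Job 2: wait = 5
  Job 3: wait = 8
  Job 4: wait = 18
Sum of waiting times = 31
Average waiting time = 31/4 = 7.75

7.75


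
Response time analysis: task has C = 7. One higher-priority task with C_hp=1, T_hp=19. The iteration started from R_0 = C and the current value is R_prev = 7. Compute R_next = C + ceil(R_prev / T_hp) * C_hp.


R_next = C + ceil(R_prev / T_hp) * C_hp
ceil(7 / 19) = ceil(0.3684) = 1
Interference = 1 * 1 = 1
R_next = 7 + 1 = 8

8


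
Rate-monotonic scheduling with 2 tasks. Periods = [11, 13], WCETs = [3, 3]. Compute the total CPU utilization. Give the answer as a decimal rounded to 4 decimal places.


Compute individual utilizations (exact fractions):
  Task 1: C/T = 3/11 (approx. 0.2727)
  Task 2: C/T = 3/13 (approx. 0.2308)
Total utilization U = 3/11 + 3/13 = 72/143
Rounded to 4 decimal places: U = 0.5035
RM (Liu & Layland) bound for 2 tasks = 0.828427; compare with U = 72/143 (approx. 0.503497)
U <= bound, so schedulable by RM sufficient condition.

0.5035


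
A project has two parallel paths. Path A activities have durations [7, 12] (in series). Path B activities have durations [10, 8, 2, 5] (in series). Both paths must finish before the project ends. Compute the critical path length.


Path A total = 7 + 12 = 19
Path B total = 10 + 8 + 2 + 5 = 25
Critical path = longest path = max(19, 25) = 25

25


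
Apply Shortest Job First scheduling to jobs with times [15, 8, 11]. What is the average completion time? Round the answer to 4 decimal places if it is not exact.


SJF order (ascending): [8, 11, 15]
Completion times:
  Job 1: burst=8, C=8
  Job 2: burst=11, C=19
  Job 3: burst=15, C=34
Average completion = 61/3 = 20.3333

20.3333


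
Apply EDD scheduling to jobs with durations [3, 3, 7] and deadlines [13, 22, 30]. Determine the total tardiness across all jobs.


Sort by due date (EDD order): [(3, 13), (3, 22), (7, 30)]
Compute completion times and tardiness:
  Job 1: p=3, d=13, C=3, tardiness=max(0,3-13)=0
  Job 2: p=3, d=22, C=6, tardiness=max(0,6-22)=0
  Job 3: p=7, d=30, C=13, tardiness=max(0,13-30)=0
Total tardiness = 0

0


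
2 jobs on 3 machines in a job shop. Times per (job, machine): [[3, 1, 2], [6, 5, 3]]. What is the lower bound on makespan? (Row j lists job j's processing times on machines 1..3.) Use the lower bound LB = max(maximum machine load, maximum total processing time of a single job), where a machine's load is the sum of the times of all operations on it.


Machine loads:
  Machine 1: 3 + 6 = 9
  Machine 2: 1 + 5 = 6
  Machine 3: 2 + 3 = 5
Max machine load = 9
Job totals:
  Job 1: 6
  Job 2: 14
Max job total = 14
Lower bound = max(9, 14) = 14

14


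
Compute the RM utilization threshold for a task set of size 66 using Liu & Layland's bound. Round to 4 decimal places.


Compute 2^(1/66) = 1.0105575720
Subtract 1: 1.0105575720 - 1 = 0.0105575720
Multiply by n: 66 * 0.0105575720 = 0.6967997520
Round to 4 dp: 0.6968

0.6968


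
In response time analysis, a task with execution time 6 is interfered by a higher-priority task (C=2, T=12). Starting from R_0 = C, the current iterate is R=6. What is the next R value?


R_next = C + ceil(R_prev / T_hp) * C_hp
ceil(6 / 12) = ceil(0.5) = 1
Interference = 1 * 2 = 2
R_next = 6 + 2 = 8

8


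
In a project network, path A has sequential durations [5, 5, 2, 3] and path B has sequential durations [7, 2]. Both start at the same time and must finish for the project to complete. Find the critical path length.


Path A total = 5 + 5 + 2 + 3 = 15
Path B total = 7 + 2 = 9
Critical path = longest path = max(15, 9) = 15

15


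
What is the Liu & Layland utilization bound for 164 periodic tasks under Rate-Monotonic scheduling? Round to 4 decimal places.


Compute 2^(1/164) = 1.0042354515
Subtract 1: 1.0042354515 - 1 = 0.0042354515
Multiply by n: 164 * 0.0042354515 = 0.6946140460
Round to 4 dp: 0.6946

0.6946


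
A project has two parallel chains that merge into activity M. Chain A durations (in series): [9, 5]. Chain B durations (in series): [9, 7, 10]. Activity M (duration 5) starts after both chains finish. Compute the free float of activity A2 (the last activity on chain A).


ES(A2) = sum of predecessors on chain A = 9
EF(A2) = ES + duration = 9 + 5 = 14
Successor of A2 is M. ES(M) = max(sum(A), sum(B)) = max(14, 26) = 26
Free float = ES(successor) - EF(current) = 26 - 14 = 12

12
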